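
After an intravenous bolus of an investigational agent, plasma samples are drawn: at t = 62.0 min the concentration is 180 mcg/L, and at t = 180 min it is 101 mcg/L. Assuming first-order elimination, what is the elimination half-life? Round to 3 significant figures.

142 minutes

k = ln(C₁/C₂) / (t₂ − t₁) = ln(180/101) / (180 − 62.0)
  = 0.5778 / 118.0 = 0.004897 min⁻¹
t½ = ln 2 / k = ln 2 / 0.004897 ≈ 142 minutes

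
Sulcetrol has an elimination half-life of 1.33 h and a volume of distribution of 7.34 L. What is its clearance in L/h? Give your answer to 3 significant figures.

3.83 L/h

k = ln 2 / t½ = ln 2 / 1.33 = 0.5212 h⁻¹
CL = k · V = 0.5212 × 7.34 ≈ 3.83 L/h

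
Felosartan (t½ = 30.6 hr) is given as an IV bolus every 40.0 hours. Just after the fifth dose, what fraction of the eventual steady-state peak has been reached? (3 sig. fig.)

k = ln 2 / 30.6 = 0.02265 hr⁻¹
f_n = 1 − e^(−nkτ) = 1 − e^(−5 × 0.02265 × 40.0) = 1 − e^(−4.530) = 1 − 0.01078 ≈ 0.989

0.989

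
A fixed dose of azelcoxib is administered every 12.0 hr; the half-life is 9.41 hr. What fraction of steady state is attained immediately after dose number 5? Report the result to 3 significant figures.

0.988

k = ln 2 / 9.41 = 0.07366 hr⁻¹
f_n = 1 − e^(−nkτ) = 1 − e^(−5 × 0.07366 × 12.0) = 1 − e^(−4.420) = 1 − 0.01204 ≈ 0.988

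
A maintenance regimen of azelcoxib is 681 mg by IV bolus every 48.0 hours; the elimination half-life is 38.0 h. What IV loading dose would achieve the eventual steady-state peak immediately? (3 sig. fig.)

1170 mg

k = ln 2 / 38.0 = 0.01824 h⁻¹
Accumulation ratio R = 1 / (1 − e^(−kτ)) = 1 / (1 − e^(−0.01824×48.0)) = 1 / (1 − 0.4166) = 1.714
Loading dose = maintenance dose × R = 681 × 1.714 ≈ 1170 mg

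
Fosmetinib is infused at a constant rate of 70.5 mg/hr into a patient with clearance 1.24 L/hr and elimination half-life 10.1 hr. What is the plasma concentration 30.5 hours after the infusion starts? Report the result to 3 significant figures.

Css = rate / CL = 70.5 / 1.24 = 56.85 mg/L
k = ln 2 / 10.1 = 0.06863 hr⁻¹
C(t) = Css (1 − e^(−kt)) = 56.85 × (1 − e^(−2.093)) = 56.85 × 0.8767 ≈ 49.8 mg/L

49.8 mg/L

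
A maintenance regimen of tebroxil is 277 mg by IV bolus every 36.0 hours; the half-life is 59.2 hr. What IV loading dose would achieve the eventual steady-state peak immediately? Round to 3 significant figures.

k = ln 2 / 59.2 = 0.01171 hr⁻¹
Accumulation ratio R = 1 / (1 − e^(−kτ)) = 1 / (1 − e^(−0.01171×36.0)) = 1 / (1 − 0.6561) = 2.907
Loading dose = maintenance dose × R = 277 × 2.907 ≈ 805 mg

805 mg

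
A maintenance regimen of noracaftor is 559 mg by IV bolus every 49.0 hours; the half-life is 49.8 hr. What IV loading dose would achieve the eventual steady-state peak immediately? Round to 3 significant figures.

1130 mg

k = ln 2 / 49.8 = 0.01392 hr⁻¹
Accumulation ratio R = 1 / (1 − e^(−kτ)) = 1 / (1 − e^(−0.01392×49.0)) = 1 / (1 − 0.5056) = 2.023
Loading dose = maintenance dose × R = 559 × 2.023 ≈ 1130 mg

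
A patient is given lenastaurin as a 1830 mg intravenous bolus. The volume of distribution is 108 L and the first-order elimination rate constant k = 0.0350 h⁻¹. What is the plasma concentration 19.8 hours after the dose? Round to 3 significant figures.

C₀ = dose / V = 1830 / 108 = 16.94 µg/mL
C(t) = C₀ e^(−kt) = 16.94 × e^(−0.03500 × 19.8) = 16.94 × e^(−0.6930) = 16.94 × 0.5001 ≈ 8.47 µg/mL

8.47 µg/mL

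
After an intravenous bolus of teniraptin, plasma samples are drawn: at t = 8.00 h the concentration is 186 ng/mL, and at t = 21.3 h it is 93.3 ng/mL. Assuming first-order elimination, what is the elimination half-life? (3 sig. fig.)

k = ln(C₁/C₂) / (t₂ − t₁) = ln(186/93.3) / (21.3 − 8.00)
  = 0.6899 / 13.30 = 0.05187 h⁻¹
t½ = ln 2 / k = ln 2 / 0.05187 ≈ 13.4 hours

13.4 hours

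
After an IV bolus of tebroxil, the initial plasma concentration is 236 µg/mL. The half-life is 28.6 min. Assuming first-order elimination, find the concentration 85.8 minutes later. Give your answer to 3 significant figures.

k = ln 2 / 28.6 = 0.02424 min⁻¹
85.8 min is 3.000 half-lives, so C = 236 × (1/2)^3.000 = 236 × 0.1250 ≈ 29.5 µg/mL

29.5 µg/mL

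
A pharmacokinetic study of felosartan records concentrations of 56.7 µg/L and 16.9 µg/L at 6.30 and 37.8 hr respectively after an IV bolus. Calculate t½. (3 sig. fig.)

18.0 hours

k = ln(C₁/C₂) / (t₂ − t₁) = ln(56.7/16.9) / (37.8 − 6.30)
  = 1.210 / 31.50 = 0.03843 hr⁻¹
t½ = ln 2 / k = ln 2 / 0.03843 ≈ 18.0 hours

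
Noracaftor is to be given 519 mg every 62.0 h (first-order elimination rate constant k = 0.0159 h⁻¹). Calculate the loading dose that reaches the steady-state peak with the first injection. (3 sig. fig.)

Accumulation ratio R = 1 / (1 − e^(−kτ)) = 1 / (1 − e^(−0.01590×62.0)) = 1 / (1 − 0.3731) = 1.595
Loading dose = maintenance dose × R = 519 × 1.595 ≈ 828 mg

828 mg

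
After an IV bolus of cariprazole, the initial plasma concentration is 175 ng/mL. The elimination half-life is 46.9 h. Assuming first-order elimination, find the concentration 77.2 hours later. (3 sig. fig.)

55.9 ng/mL

k = ln 2 / 46.9 = 0.01478 h⁻¹
77.2 h is 1.646 half-lives, so C = 175 × (1/2)^1.646 = 175 × 0.3195 ≈ 55.9 ng/mL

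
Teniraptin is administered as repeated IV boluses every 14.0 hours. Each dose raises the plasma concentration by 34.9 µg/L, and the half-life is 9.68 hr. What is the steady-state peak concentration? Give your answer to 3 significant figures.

55.1 µg/L

k = ln 2 / 9.68 = 0.07161 hr⁻¹
Fraction remaining after one interval: e^(−kτ) = e^(−0.07161 × 14.0) = 0.3670
R = 1 / (1 − 0.3670) = 1.580
Css,max = 34.9 × 1.580 ≈ 55.1 µg/L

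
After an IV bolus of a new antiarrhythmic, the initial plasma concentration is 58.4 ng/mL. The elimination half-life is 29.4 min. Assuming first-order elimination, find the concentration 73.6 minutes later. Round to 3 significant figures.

10.3 ng/mL

k = ln 2 / 29.4 = 0.02358 min⁻¹
73.6 min is 2.503 half-lives, so C = 58.4 × (1/2)^2.503 = 58.4 × 0.1764 ≈ 10.3 ng/mL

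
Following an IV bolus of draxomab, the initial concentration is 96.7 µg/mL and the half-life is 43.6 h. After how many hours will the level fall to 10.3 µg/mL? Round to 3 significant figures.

141 hours

k = ln 2 / 43.6 = 0.01590 h⁻¹
C(t) = C₀ e^(−kt)  ⇒  t = ln(C₀/C) / k
t = ln(96.7/10.3) / 0.01590 = 2.239 / 0.01590 ≈ 141 hours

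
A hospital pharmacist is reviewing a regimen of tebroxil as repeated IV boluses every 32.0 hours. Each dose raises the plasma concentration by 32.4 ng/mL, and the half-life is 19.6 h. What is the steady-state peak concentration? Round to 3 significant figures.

47.8 ng/mL

k = ln 2 / 19.6 = 0.03536 h⁻¹
Fraction remaining after one interval: e^(−kτ) = e^(−0.03536 × 32.0) = 0.3225
R = 1 / (1 − 0.3225) = 1.476
Css,max = 32.4 × 1.476 ≈ 47.8 ng/mL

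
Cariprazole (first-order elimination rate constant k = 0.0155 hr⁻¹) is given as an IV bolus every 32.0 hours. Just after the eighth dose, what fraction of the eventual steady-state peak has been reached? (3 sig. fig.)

f_n = 1 − e^(−nkτ) = 1 − e^(−8 × 0.01550 × 32.0) = 1 − e^(−3.968) = 1 − 0.01891 ≈ 0.981

0.981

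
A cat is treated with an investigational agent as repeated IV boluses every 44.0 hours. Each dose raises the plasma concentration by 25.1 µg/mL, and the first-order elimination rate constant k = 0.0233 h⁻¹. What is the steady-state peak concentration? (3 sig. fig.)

39.1 µg/mL

Fraction remaining after one interval: e^(−kτ) = e^(−0.02330 × 44.0) = 0.3587
R = 1 / (1 − 0.3587) = 1.559
Css,max = 25.1 × 1.559 ≈ 39.1 µg/mL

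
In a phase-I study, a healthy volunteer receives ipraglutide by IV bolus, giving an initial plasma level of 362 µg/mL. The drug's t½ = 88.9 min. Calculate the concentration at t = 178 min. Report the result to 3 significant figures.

90.4 µg/mL

k = ln 2 / 88.9 = 0.007797 min⁻¹
C(t) = C₀ e^(−kt) = 362 × e^(−0.007797 × 178) = 362 × e^(−1.388) = 362 × 0.2496 ≈ 90.4 µg/mL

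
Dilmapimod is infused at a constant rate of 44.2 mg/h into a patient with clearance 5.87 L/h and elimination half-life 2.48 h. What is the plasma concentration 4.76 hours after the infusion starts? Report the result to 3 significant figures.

5.54 mg/L

Css = rate / CL = 44.2 / 5.87 = 7.530 mg/L
k = ln 2 / 2.48 = 0.2795 h⁻¹
C(t) = Css (1 − e^(−kt)) = 7.530 × (1 − e^(−1.330)) = 7.530 × 0.7356 ≈ 5.54 mg/L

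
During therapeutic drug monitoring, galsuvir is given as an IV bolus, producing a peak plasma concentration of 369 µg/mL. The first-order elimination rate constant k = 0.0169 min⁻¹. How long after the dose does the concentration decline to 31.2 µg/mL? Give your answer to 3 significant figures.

C(t) = C₀ e^(−kt)  ⇒  t = ln(C₀/C) / k
t = ln(369/31.2) / 0.01690 = 2.470 / 0.01690 ≈ 146 minutes

146 minutes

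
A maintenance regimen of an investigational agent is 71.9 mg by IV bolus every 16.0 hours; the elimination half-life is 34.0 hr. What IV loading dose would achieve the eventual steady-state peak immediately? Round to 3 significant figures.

258 mg

k = ln 2 / 34.0 = 0.02039 hr⁻¹
Accumulation ratio R = 1 / (1 − e^(−kτ)) = 1 / (1 − e^(−0.02039×16.0)) = 1 / (1 − 0.7217) = 3.593
Loading dose = maintenance dose × R = 71.9 × 3.593 ≈ 258 mg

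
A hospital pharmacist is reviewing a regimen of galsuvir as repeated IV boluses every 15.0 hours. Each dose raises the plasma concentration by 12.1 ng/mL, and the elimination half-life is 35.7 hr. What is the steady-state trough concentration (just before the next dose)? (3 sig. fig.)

35.8 ng/mL

k = ln 2 / 35.7 = 0.01942 hr⁻¹
Fraction remaining after one interval: e^(−kτ) = e^(−0.01942 × 15.0) = 0.7473
R = 1 / (1 − 0.7473) = 3.958
Css,max = 12.1 × 3.958 = 47.89 ng/mL
Css,min = Css,max × e^(−kτ) = 47.89 × 0.7473 ≈ 35.8 ng/mL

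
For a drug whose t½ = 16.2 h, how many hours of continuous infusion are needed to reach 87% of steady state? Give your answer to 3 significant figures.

k = ln 2 / 16.2 = 0.04279 h⁻¹
f = 1 − e^(−kt)  ⇒  t = −ln(1 − f) / k
t = −ln(1 − 0.87) / 0.04279 = 2.040 / 0.04279 ≈ 47.7 hours

47.7 hours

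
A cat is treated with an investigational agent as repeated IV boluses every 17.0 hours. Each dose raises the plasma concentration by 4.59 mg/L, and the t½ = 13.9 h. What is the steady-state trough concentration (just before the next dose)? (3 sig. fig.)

k = ln 2 / 13.9 = 0.04987 h⁻¹
Fraction remaining after one interval: e^(−kτ) = e^(−0.04987 × 17.0) = 0.4284
R = 1 / (1 − 0.4284) = 1.749
Css,max = 4.59 × 1.749 = 8.030 mg/L
Css,min = Css,max × e^(−kτ) = 8.030 × 0.4284 ≈ 3.44 mg/L

3.44 mg/L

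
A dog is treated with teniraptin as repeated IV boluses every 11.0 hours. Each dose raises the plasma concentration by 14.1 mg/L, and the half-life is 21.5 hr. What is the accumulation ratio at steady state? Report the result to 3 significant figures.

k = ln 2 / 21.5 = 0.03224 hr⁻¹
Fraction remaining after one interval: e^(−kτ) = e^(−0.03224 × 11.0) = 0.7014
R = 1 / (1 − 0.7014) = 1 / 0.2986 ≈ 3.35

3.35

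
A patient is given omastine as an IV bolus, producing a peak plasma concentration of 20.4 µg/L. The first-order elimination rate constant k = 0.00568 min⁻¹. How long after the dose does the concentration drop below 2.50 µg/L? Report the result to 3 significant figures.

C(t) = C₀ e^(−kt)  ⇒  t = ln(C₀/C) / k
t = ln(20.4/2.50) / 0.005680 = 2.099 / 0.005680 ≈ 370 minutes

370 minutes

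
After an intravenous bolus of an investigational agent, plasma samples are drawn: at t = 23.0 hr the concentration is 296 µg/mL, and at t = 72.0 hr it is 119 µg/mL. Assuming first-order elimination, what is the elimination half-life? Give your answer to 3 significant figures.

k = ln(C₁/C₂) / (t₂ − t₁) = ln(296/119) / (72.0 − 23.0)
  = 0.9112 / 49.00 = 0.01860 hr⁻¹
t½ = ln 2 / k = ln 2 / 0.01860 ≈ 37.3 hours

37.3 hours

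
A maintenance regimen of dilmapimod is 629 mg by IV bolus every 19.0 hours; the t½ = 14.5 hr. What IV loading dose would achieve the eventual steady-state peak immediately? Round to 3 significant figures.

k = ln 2 / 14.5 = 0.04780 hr⁻¹
Accumulation ratio R = 1 / (1 − e^(−kτ)) = 1 / (1 − e^(−0.04780×19.0)) = 1 / (1 − 0.4032) = 1.676
Loading dose = maintenance dose × R = 629 × 1.676 ≈ 1050 mg

1050 mg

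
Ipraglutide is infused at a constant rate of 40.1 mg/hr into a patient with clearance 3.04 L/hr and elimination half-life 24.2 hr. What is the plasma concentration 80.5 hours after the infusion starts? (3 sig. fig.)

Css = rate / CL = 40.1 / 3.04 = 13.19 mg/L
k = ln 2 / 24.2 = 0.02864 hr⁻¹
C(t) = Css (1 − e^(−kt)) = 13.19 × (1 − e^(−2.306)) = 13.19 × 0.9003 ≈ 11.9 mg/L

11.9 mg/L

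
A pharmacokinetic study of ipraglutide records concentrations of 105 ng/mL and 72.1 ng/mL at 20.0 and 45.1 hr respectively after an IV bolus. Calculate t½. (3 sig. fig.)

46.3 hours

k = ln(C₁/C₂) / (t₂ − t₁) = ln(105/72.1) / (45.1 − 20.0)
  = 0.3759 / 25.10 = 0.01498 hr⁻¹
t½ = ln 2 / k = ln 2 / 0.01498 ≈ 46.3 hours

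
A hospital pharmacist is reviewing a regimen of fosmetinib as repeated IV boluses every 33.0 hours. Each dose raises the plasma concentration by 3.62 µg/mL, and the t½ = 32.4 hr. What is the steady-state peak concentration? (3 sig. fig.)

k = ln 2 / 32.4 = 0.02139 hr⁻¹
Fraction remaining after one interval: e^(−kτ) = e^(−0.02139 × 33.0) = 0.4936
R = 1 / (1 − 0.4936) = 1.975
Css,max = 3.62 × 1.975 ≈ 7.15 µg/mL

7.15 µg/mL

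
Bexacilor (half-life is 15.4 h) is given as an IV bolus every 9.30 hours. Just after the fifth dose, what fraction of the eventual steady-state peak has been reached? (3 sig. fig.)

k = ln 2 / 15.4 = 0.04501 h⁻¹
f_n = 1 − e^(−nkτ) = 1 − e^(−5 × 0.04501 × 9.30) = 1 − e^(−2.093) = 1 − 0.1233 ≈ 0.877

0.877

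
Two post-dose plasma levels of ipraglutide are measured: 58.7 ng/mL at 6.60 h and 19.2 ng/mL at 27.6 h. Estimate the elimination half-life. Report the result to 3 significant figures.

k = ln(C₁/C₂) / (t₂ − t₁) = ln(58.7/19.2) / (27.6 − 6.60)
  = 1.118 / 21.00 = 0.05322 h⁻¹
t½ = ln 2 / k = ln 2 / 0.05322 ≈ 13.0 hours

13.0 hours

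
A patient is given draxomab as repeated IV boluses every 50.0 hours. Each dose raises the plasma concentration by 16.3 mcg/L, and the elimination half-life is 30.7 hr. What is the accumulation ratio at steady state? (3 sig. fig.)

1.48

k = ln 2 / 30.7 = 0.02258 hr⁻¹
Fraction remaining after one interval: e^(−kτ) = e^(−0.02258 × 50.0) = 0.3234
R = 1 / (1 − 0.3234) = 1 / 0.6766 ≈ 1.48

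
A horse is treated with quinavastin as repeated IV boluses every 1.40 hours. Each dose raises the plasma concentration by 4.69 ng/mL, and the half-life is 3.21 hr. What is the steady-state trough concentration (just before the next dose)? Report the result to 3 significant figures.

13.3 ng/mL

k = ln 2 / 3.21 = 0.2159 hr⁻¹
Fraction remaining after one interval: e^(−kτ) = e^(−0.2159 × 1.40) = 0.7391
R = 1 / (1 − 0.7391) = 3.833
Css,max = 4.69 × 3.833 = 17.98 ng/mL
Css,min = Css,max × e^(−kτ) = 17.98 × 0.7391 ≈ 13.3 ng/mL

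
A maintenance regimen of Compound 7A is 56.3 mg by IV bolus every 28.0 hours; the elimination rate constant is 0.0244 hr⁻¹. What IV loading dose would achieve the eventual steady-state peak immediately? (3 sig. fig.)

Accumulation ratio R = 1 / (1 − e^(−kτ)) = 1 / (1 − e^(−0.02440×28.0)) = 1 / (1 − 0.5050) = 2.020
Loading dose = maintenance dose × R = 56.3 × 2.020 ≈ 114 mg

114 mg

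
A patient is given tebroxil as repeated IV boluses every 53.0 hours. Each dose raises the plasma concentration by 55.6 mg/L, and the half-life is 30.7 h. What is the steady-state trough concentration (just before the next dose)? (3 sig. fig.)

k = ln 2 / 30.7 = 0.02258 h⁻¹
Fraction remaining after one interval: e^(−kτ) = e^(−0.02258 × 53.0) = 0.3022
R = 1 / (1 − 0.3022) = 1.433
Css,max = 55.6 × 1.433 = 79.68 mg/L
Css,min = Css,max × e^(−kτ) = 79.68 × 0.3022 ≈ 24.1 mg/L

24.1 mg/L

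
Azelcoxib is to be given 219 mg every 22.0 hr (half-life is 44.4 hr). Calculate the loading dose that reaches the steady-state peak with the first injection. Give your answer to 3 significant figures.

753 mg

k = ln 2 / 44.4 = 0.01561 hr⁻¹
Accumulation ratio R = 1 / (1 − e^(−kτ)) = 1 / (1 − e^(−0.01561×22.0)) = 1 / (1 − 0.7093) = 3.440
Loading dose = maintenance dose × R = 219 × 3.440 ≈ 753 mg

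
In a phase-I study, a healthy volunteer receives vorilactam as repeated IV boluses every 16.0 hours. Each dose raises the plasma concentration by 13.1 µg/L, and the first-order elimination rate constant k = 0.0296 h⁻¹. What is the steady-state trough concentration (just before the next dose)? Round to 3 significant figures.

21.6 µg/L

Fraction remaining after one interval: e^(−kτ) = e^(−0.02960 × 16.0) = 0.6228
R = 1 / (1 − 0.6228) = 2.651
Css,max = 13.1 × 2.651 = 34.73 µg/L
Css,min = Css,max × e^(−kτ) = 34.73 × 0.6228 ≈ 21.6 µg/L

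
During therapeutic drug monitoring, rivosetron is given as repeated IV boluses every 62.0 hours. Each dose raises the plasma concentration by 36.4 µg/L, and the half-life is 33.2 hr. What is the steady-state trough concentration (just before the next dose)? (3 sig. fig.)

k = ln 2 / 33.2 = 0.02088 hr⁻¹
Fraction remaining after one interval: e^(−kτ) = e^(−0.02088 × 62.0) = 0.2741
R = 1 / (1 − 0.2741) = 1.378
Css,max = 36.4 × 1.378 = 50.14 µg/L
Css,min = Css,max × e^(−kτ) = 50.14 × 0.2741 ≈ 13.7 µg/L

13.7 µg/L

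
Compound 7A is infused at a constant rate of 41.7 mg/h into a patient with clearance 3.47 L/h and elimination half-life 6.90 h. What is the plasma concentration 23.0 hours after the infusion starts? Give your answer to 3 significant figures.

10.8 mg/L

Css = rate / CL = 41.7 / 3.47 = 12.02 mg/L
k = ln 2 / 6.90 = 0.1005 h⁻¹
C(t) = Css (1 − e^(−kt)) = 12.02 × (1 − e^(−2.310)) = 12.02 × 0.9008 ≈ 10.8 mg/L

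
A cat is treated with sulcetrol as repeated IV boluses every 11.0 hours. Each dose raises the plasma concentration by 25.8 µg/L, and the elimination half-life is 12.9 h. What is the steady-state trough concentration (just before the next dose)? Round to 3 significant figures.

k = ln 2 / 12.9 = 0.05373 h⁻¹
Fraction remaining after one interval: e^(−kτ) = e^(−0.05373 × 11.0) = 0.5537
R = 1 / (1 − 0.5537) = 2.241
Css,max = 25.8 × 2.241 = 57.81 µg/L
Css,min = Css,max × e^(−kτ) = 57.81 × 0.5537 ≈ 32.0 µg/L

32.0 µg/L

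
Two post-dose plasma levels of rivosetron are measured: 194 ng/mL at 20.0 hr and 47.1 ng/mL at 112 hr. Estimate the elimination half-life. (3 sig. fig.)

k = ln(C₁/C₂) / (t₂ − t₁) = ln(194/47.1) / (112 − 20.0)
  = 1.416 / 92.00 = 0.01539 hr⁻¹
t½ = ln 2 / k = ln 2 / 0.01539 ≈ 45.0 hours

45.0 hours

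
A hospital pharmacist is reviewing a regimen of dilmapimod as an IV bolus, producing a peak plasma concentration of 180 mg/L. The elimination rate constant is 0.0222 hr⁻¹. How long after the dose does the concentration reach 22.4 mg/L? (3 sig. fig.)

93.9 hours

C(t) = C₀ e^(−kt)  ⇒  t = ln(C₀/C) / k
t = ln(180/22.4) / 0.02220 = 2.084 / 0.02220 ≈ 93.9 hours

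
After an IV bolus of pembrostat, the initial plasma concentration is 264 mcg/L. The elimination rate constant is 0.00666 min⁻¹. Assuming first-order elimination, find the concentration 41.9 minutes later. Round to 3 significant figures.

200 mcg/L

C(t) = C₀ e^(−kt) = 264 × e^(−0.006660 × 41.9) = 264 × e^(−0.2791) = 264 × 0.7565 ≈ 200 mcg/L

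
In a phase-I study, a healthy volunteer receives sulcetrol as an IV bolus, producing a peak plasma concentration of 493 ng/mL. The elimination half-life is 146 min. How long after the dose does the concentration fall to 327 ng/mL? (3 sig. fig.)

k = ln 2 / 146 = 0.004748 min⁻¹
C(t) = C₀ e^(−kt)  ⇒  t = ln(C₀/C) / k
t = ln(493/327) / 0.004748 = 0.4105 / 0.004748 ≈ 86.5 minutes

86.5 minutes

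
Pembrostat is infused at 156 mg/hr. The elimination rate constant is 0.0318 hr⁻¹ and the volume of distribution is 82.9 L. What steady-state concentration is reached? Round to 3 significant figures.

CL = k · V = 0.0318 × 82.9 = 2.636 L/hr
Css = rate / CL = 156 / 2.636 ≈ 59.2 µg/mL

59.2 µg/mL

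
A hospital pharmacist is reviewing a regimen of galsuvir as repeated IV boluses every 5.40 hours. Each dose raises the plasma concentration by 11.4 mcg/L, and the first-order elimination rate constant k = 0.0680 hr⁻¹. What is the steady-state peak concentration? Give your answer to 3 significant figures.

37.1 mcg/L

Fraction remaining after one interval: e^(−kτ) = e^(−0.06800 × 5.40) = 0.6927
R = 1 / (1 − 0.6927) = 3.254
Css,max = 11.4 × 3.254 ≈ 37.1 mcg/L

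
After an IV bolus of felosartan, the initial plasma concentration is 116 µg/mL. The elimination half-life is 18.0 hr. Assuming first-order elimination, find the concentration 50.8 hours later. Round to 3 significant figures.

k = ln 2 / 18.0 = 0.03851 hr⁻¹
50.8 hr is 2.822 half-lives, so C = 116 × (1/2)^2.822 = 116 × 0.1414 ≈ 16.4 µg/mL

16.4 µg/mL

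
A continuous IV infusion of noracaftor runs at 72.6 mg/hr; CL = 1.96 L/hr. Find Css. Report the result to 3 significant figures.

Css = infusion rate / CL = 72.6 / 1.96 ≈ 37.0 mg/L

37.0 mg/L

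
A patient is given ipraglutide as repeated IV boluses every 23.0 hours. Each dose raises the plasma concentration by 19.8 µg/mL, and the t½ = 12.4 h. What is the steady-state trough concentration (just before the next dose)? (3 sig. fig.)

k = ln 2 / 12.4 = 0.05590 h⁻¹
Fraction remaining after one interval: e^(−kτ) = e^(−0.05590 × 23.0) = 0.2765
R = 1 / (1 − 0.2765) = 1.382
Css,max = 19.8 × 1.382 = 27.37 µg/mL
Css,min = Css,max × e^(−kτ) = 27.37 × 0.2765 ≈ 7.57 µg/mL

7.57 µg/mL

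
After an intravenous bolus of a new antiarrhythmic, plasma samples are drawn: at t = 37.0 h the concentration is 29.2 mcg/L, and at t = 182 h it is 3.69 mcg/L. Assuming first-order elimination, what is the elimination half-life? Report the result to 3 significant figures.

k = ln(C₁/C₂) / (t₂ − t₁) = ln(29.2/3.69) / (182 − 37.0)
  = 2.069 / 145.0 = 0.01427 h⁻¹
t½ = ln 2 / k = ln 2 / 0.01427 ≈ 48.6 hours

48.6 hours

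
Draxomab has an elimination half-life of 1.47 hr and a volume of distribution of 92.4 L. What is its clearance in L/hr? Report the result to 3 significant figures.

43.6 L/hr

k = ln 2 / t½ = ln 2 / 1.47 = 0.4715 hr⁻¹
CL = k · V = 0.4715 × 92.4 ≈ 43.6 L/hr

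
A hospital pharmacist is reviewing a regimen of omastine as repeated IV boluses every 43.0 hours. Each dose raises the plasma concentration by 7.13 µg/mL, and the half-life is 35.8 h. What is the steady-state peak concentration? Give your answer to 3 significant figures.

k = ln 2 / 35.8 = 0.01936 h⁻¹
Fraction remaining after one interval: e^(−kτ) = e^(−0.01936 × 43.0) = 0.4349
R = 1 / (1 − 0.4349) = 1.770
Css,max = 7.13 × 1.770 ≈ 12.6 µg/mL

12.6 µg/mL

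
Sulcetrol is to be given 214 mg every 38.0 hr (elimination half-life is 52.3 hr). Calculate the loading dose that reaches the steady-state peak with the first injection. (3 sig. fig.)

541 mg

k = ln 2 / 52.3 = 0.01325 hr⁻¹
Accumulation ratio R = 1 / (1 − e^(−kτ)) = 1 / (1 − e^(−0.01325×38.0)) = 1 / (1 − 0.6043) = 2.527
Loading dose = maintenance dose × R = 214 × 2.527 ≈ 541 mg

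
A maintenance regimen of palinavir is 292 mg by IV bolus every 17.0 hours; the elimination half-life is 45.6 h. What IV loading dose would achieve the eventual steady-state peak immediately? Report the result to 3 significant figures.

k = ln 2 / 45.6 = 0.01520 h⁻¹
Accumulation ratio R = 1 / (1 − e^(−kτ)) = 1 / (1 − e^(−0.01520×17.0)) = 1 / (1 − 0.7723) = 4.391
Loading dose = maintenance dose × R = 292 × 4.391 ≈ 1280 mg

1280 mg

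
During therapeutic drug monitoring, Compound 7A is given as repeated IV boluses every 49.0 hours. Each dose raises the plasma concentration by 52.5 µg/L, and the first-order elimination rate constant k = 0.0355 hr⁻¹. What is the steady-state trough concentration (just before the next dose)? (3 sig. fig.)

11.2 µg/L

Fraction remaining after one interval: e^(−kτ) = e^(−0.03550 × 49.0) = 0.1756
R = 1 / (1 − 0.1756) = 1.213
Css,max = 52.5 × 1.213 = 63.68 µg/L
Css,min = Css,max × e^(−kτ) = 63.68 × 0.1756 ≈ 11.2 µg/L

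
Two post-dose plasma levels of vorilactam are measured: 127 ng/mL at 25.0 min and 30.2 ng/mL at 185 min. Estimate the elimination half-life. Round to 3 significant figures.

k = ln(C₁/C₂) / (t₂ − t₁) = ln(127/30.2) / (185 − 25.0)
  = 1.436 / 160.0 = 0.008977 min⁻¹
t½ = ln 2 / k = ln 2 / 0.008977 ≈ 77.2 minutes

77.2 minutes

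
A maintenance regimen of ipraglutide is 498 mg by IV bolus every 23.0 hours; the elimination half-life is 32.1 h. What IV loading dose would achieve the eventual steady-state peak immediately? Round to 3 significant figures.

1270 mg

k = ln 2 / 32.1 = 0.02159 h⁻¹
Accumulation ratio R = 1 / (1 − e^(−kτ)) = 1 / (1 − e^(−0.02159×23.0)) = 1 / (1 − 0.6086) = 2.555
Loading dose = maintenance dose × R = 498 × 2.555 ≈ 1270 mg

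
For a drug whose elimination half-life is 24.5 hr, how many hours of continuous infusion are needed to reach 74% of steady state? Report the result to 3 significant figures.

47.6 hours

k = ln 2 / 24.5 = 0.02829 hr⁻¹
f = 1 − e^(−kt)  ⇒  t = −ln(1 − f) / k
t = −ln(1 − 0.74) / 0.02829 = 1.347 / 0.02829 ≈ 47.6 hours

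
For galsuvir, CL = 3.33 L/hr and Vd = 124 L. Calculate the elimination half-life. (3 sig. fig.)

k = CL / V = 3.33 / 124 = 0.02685 hr⁻¹
t½ = ln 2 / k = ln 2 / 0.02685 ≈ 25.8 hours

25.8 hours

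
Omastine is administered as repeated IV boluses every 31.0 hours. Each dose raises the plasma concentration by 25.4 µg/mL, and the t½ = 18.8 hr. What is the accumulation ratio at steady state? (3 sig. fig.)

1.47

k = ln 2 / 18.8 = 0.03687 hr⁻¹
Fraction remaining after one interval: e^(−kτ) = e^(−0.03687 × 31.0) = 0.3189
R = 1 / (1 − 0.3189) = 1 / 0.6811 ≈ 1.47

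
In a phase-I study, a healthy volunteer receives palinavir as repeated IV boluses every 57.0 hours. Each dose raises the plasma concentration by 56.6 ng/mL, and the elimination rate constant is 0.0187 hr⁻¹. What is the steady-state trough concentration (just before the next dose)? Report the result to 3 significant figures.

Fraction remaining after one interval: e^(−kτ) = e^(−0.01870 × 57.0) = 0.3444
R = 1 / (1 − 0.3444) = 1.525
Css,max = 56.6 × 1.525 = 86.34 ng/mL
Css,min = Css,max × e^(−kτ) = 86.34 × 0.3444 ≈ 29.7 ng/mL

29.7 ng/mL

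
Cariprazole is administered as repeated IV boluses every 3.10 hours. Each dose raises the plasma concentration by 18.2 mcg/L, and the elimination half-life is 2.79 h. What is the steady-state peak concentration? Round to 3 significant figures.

k = ln 2 / 2.79 = 0.2484 h⁻¹
Fraction remaining after one interval: e^(−kτ) = e^(−0.2484 × 3.10) = 0.4629
R = 1 / (1 − 0.4629) = 1.862
Css,max = 18.2 × 1.862 ≈ 33.9 mcg/L

33.9 mcg/L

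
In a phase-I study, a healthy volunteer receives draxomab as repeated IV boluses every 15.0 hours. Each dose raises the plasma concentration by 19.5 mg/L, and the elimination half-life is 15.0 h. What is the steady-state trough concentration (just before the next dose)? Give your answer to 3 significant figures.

k = ln 2 / 15.0 = 0.04621 h⁻¹
Fraction remaining after one interval: e^(−kτ) = e^(−0.04621 × 15.0) = 0.5000
R = 1 / (1 − 0.5000) = 2.000
Css,max = 19.5 × 2.000 = 39.00 mg/L
Css,min = Css,max × e^(−kτ) = 39.00 × 0.5000 ≈ 19.5 mg/L

19.5 mg/L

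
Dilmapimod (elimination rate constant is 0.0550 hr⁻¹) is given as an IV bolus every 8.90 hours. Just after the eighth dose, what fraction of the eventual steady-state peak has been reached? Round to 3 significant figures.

0.980

f_n = 1 − e^(−nkτ) = 1 − e^(−8 × 0.05500 × 8.90) = 1 − e^(−3.916) = 1 − 0.01992 ≈ 0.980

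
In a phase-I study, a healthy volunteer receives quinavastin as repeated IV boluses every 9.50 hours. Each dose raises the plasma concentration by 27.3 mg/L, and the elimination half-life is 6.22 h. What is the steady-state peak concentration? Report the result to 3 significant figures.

41.8 mg/L

k = ln 2 / 6.22 = 0.1114 h⁻¹
Fraction remaining after one interval: e^(−kτ) = e^(−0.1114 × 9.50) = 0.3469
R = 1 / (1 − 0.3469) = 1.531
Css,max = 27.3 × 1.531 ≈ 41.8 mg/L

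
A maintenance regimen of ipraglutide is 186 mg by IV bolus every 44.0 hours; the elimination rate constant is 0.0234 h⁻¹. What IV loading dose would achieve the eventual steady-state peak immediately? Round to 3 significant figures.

289 mg

Accumulation ratio R = 1 / (1 − e^(−kτ)) = 1 / (1 − e^(−0.02340×44.0)) = 1 / (1 − 0.3571) = 1.556
Loading dose = maintenance dose × R = 186 × 1.556 ≈ 289 mg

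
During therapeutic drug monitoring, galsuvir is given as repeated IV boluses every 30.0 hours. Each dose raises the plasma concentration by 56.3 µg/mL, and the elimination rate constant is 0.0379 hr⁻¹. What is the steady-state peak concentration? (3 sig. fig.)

Fraction remaining after one interval: e^(−kτ) = e^(−0.03790 × 30.0) = 0.3208
R = 1 / (1 − 0.3208) = 1.472
Css,max = 56.3 × 1.472 ≈ 82.9 µg/mL

82.9 µg/mL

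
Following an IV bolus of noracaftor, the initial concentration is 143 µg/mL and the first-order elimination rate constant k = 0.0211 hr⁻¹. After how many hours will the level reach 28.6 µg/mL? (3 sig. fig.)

C(t) = C₀ e^(−kt)  ⇒  t = ln(C₀/C) / k
t = ln(143/28.6) / 0.02110 = 1.609 / 0.02110 ≈ 76.3 hours

76.3 hours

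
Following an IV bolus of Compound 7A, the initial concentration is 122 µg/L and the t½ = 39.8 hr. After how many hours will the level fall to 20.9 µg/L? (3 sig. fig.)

101 hours

k = ln 2 / 39.8 = 0.01742 hr⁻¹
C(t) = C₀ e^(−kt)  ⇒  t = ln(C₀/C) / k
t = ln(122/20.9) / 0.01742 = 1.764 / 0.01742 ≈ 101 hours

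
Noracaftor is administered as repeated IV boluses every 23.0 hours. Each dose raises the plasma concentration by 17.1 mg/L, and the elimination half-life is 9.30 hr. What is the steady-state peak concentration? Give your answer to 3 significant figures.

20.9 mg/L

k = ln 2 / 9.30 = 0.07453 hr⁻¹
Fraction remaining after one interval: e^(−kτ) = e^(−0.07453 × 23.0) = 0.1801
R = 1 / (1 − 0.1801) = 1.220
Css,max = 17.1 × 1.220 ≈ 20.9 mg/L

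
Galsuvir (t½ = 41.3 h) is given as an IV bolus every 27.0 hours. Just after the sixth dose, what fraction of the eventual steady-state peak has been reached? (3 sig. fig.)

k = ln 2 / 41.3 = 0.01678 h⁻¹
f_n = 1 − e^(−nkτ) = 1 − e^(−6 × 0.01678 × 27.0) = 1 − e^(−2.719) = 1 − 0.06595 ≈ 0.934

0.934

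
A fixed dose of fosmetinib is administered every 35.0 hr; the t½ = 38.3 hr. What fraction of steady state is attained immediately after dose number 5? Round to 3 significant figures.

k = ln 2 / 38.3 = 0.01810 hr⁻¹
f_n = 1 − e^(−nkτ) = 1 − e^(−5 × 0.01810 × 35.0) = 1 − e^(−3.167) = 1 − 0.04212 ≈ 0.958

0.958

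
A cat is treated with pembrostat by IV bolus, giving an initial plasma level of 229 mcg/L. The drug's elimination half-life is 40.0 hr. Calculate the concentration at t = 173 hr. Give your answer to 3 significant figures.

k = ln 2 / 40.0 = 0.01733 hr⁻¹
173 hr is 4.325 half-lives, so C = 229 × (1/2)^4.325 = 229 × 0.04989 ≈ 11.4 mcg/L

11.4 mcg/L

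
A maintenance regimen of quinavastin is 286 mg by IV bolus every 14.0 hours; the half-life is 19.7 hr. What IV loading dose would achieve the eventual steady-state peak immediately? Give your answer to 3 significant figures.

735 mg

k = ln 2 / 19.7 = 0.03519 hr⁻¹
Accumulation ratio R = 1 / (1 − e^(−kτ)) = 1 / (1 − e^(−0.03519×14.0)) = 1 / (1 − 0.6110) = 2.571
Loading dose = maintenance dose × R = 286 × 2.571 ≈ 735 mg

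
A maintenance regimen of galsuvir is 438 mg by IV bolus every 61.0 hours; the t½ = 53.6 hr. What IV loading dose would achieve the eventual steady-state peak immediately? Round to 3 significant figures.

k = ln 2 / 53.6 = 0.01293 hr⁻¹
Accumulation ratio R = 1 / (1 − e^(−kτ)) = 1 / (1 − e^(−0.01293×61.0)) = 1 / (1 − 0.4544) = 1.833
Loading dose = maintenance dose × R = 438 × 1.833 ≈ 803 mg

803 mg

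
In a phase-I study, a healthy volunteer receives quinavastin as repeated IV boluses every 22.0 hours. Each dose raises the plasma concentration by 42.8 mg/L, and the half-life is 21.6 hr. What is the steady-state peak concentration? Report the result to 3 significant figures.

k = ln 2 / 21.6 = 0.03209 hr⁻¹
Fraction remaining after one interval: e^(−kτ) = e^(−0.03209 × 22.0) = 0.4936
R = 1 / (1 − 0.4936) = 1.975
Css,max = 42.8 × 1.975 ≈ 84.5 mg/L

84.5 mg/L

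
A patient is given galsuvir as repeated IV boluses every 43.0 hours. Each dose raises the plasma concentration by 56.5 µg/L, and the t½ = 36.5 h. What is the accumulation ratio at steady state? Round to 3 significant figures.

k = ln 2 / 36.5 = 0.01899 h⁻¹
Fraction remaining after one interval: e^(−kτ) = e^(−0.01899 × 43.0) = 0.4419
R = 1 / (1 − 0.4419) = 1 / 0.5581 ≈ 1.79

1.79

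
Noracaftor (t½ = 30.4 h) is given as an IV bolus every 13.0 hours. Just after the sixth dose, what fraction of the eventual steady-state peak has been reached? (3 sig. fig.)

0.831

k = ln 2 / 30.4 = 0.02280 h⁻¹
f_n = 1 − e^(−nkτ) = 1 − e^(−6 × 0.02280 × 13.0) = 1 − e^(−1.778) = 1 − 0.1689 ≈ 0.831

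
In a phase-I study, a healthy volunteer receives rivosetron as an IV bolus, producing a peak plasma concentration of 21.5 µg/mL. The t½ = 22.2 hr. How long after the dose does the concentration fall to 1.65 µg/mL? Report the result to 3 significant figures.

82.2 hours

k = ln 2 / 22.2 = 0.03122 hr⁻¹
C(t) = C₀ e^(−kt)  ⇒  t = ln(C₀/C) / k
t = ln(21.5/1.65) / 0.03122 = 2.567 / 0.03122 ≈ 82.2 hours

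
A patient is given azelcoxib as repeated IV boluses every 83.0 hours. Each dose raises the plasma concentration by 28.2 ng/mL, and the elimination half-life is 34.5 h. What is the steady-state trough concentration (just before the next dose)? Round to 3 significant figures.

k = ln 2 / 34.5 = 0.02009 h⁻¹
Fraction remaining after one interval: e^(−kτ) = e^(−0.02009 × 83.0) = 0.1887
R = 1 / (1 − 0.1887) = 1.233
Css,max = 28.2 × 1.233 = 34.76 ng/mL
Css,min = Css,max × e^(−kτ) = 34.76 × 0.1887 ≈ 6.56 ng/mL

6.56 ng/mL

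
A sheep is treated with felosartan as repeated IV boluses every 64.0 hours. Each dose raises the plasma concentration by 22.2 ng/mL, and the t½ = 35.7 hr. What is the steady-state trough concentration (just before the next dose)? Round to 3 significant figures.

k = ln 2 / 35.7 = 0.01942 hr⁻¹
Fraction remaining after one interval: e^(−kτ) = e^(−0.01942 × 64.0) = 0.2886
R = 1 / (1 − 0.2886) = 1.406
Css,max = 22.2 × 1.406 = 31.21 ng/mL
Css,min = Css,max × e^(−kτ) = 31.21 × 0.2886 ≈ 9.01 ng/mL

9.01 ng/mL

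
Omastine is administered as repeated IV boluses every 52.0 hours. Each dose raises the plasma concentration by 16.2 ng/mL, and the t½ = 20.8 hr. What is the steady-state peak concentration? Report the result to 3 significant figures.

19.7 ng/mL

k = ln 2 / 20.8 = 0.03332 hr⁻¹
Fraction remaining after one interval: e^(−kτ) = e^(−0.03332 × 52.0) = 0.1768
R = 1 / (1 − 0.1768) = 1.215
Css,max = 16.2 × 1.215 ≈ 19.7 ng/mL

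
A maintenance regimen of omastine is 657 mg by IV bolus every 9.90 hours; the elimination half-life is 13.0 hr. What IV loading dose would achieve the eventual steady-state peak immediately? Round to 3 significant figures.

k = ln 2 / 13.0 = 0.05332 hr⁻¹
Accumulation ratio R = 1 / (1 − e^(−kτ)) = 1 / (1 − e^(−0.05332×9.90)) = 1 / (1 − 0.5899) = 2.438
Loading dose = maintenance dose × R = 657 × 2.438 ≈ 1600 mg

1600 mg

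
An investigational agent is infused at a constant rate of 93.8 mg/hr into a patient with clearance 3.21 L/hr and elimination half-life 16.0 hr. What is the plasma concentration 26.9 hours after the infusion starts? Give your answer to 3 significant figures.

20.1 mg/L

Css = rate / CL = 93.8 / 3.21 = 29.22 mg/L
k = ln 2 / 16.0 = 0.04332 hr⁻¹
C(t) = Css (1 − e^(−kt)) = 29.22 × (1 − e^(−1.165)) = 29.22 × 0.6882 ≈ 20.1 mg/L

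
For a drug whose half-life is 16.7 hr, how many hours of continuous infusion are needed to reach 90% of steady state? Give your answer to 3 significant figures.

55.5 hours

k = ln 2 / 16.7 = 0.04151 hr⁻¹
f = 1 − e^(−kt)  ⇒  t = −ln(1 − f) / k
t = −ln(1 − 0.9) / 0.04151 = 2.303 / 0.04151 ≈ 55.5 hours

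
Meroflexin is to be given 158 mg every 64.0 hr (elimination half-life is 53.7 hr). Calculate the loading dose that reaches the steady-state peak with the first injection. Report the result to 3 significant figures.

k = ln 2 / 53.7 = 0.01291 hr⁻¹
Accumulation ratio R = 1 / (1 − e^(−kτ)) = 1 / (1 − e^(−0.01291×64.0)) = 1 / (1 − 0.4378) = 1.779
Loading dose = maintenance dose × R = 158 × 1.779 ≈ 281 mg

281 mg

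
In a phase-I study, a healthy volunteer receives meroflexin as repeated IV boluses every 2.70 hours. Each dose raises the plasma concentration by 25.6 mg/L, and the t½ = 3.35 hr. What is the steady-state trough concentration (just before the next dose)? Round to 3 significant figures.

k = ln 2 / 3.35 = 0.2069 hr⁻¹
Fraction remaining after one interval: e^(−kτ) = e^(−0.2069 × 2.70) = 0.5720
R = 1 / (1 − 0.5720) = 2.336
Css,max = 25.6 × 2.336 = 59.81 mg/L
Css,min = Css,max × e^(−kτ) = 59.81 × 0.5720 ≈ 34.2 mg/L

34.2 mg/L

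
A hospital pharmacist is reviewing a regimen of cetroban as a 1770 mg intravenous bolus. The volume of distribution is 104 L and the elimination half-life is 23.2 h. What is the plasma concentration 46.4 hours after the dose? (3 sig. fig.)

C₀ = dose / V = 1770 / 104 = 17.02 mg/L
k = ln 2 / 23.2 = 0.02988 h⁻¹
C(t) = C₀ e^(−kt) = 17.02 × e^(−0.02988 × 46.4) = 17.02 × e^(−1.386) = 17.02 × 0.2500 ≈ 4.25 mg/L

4.25 mg/L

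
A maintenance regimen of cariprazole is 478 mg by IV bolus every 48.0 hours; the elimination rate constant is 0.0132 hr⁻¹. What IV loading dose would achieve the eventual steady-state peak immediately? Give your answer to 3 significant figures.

1020 mg

Accumulation ratio R = 1 / (1 − e^(−kτ)) = 1 / (1 − e^(−0.01320×48.0)) = 1 / (1 − 0.5307) = 2.131
Loading dose = maintenance dose × R = 478 × 2.131 ≈ 1020 mg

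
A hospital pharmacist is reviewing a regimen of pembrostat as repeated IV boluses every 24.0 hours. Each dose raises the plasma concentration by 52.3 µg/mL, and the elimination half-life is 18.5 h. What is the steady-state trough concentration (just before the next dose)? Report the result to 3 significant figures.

35.9 µg/mL

k = ln 2 / 18.5 = 0.03747 h⁻¹
Fraction remaining after one interval: e^(−kτ) = e^(−0.03747 × 24.0) = 0.4069
R = 1 / (1 − 0.4069) = 1.686
Css,max = 52.3 × 1.686 = 88.18 µg/mL
Css,min = Css,max × e^(−kτ) = 88.18 × 0.4069 ≈ 35.9 µg/mL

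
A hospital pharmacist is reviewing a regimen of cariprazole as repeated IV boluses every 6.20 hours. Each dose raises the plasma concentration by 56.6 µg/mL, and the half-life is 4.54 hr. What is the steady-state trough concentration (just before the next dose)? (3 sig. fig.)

k = ln 2 / 4.54 = 0.1527 hr⁻¹
Fraction remaining after one interval: e^(−kτ) = e^(−0.1527 × 6.20) = 0.3881
R = 1 / (1 − 0.3881) = 1.634
Css,max = 56.6 × 1.634 = 92.49 µg/mL
Css,min = Css,max × e^(−kτ) = 92.49 × 0.3881 ≈ 35.9 µg/mL

35.9 µg/mL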